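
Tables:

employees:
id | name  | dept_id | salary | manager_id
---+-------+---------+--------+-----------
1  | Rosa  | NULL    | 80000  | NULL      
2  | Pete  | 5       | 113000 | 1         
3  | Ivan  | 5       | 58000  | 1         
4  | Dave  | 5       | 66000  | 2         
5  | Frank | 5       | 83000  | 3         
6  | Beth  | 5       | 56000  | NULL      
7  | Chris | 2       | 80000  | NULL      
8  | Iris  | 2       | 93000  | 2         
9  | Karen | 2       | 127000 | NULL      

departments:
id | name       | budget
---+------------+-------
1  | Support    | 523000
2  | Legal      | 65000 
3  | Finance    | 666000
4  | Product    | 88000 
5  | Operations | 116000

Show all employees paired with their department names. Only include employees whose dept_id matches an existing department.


INNER JOIN keeps only employees rows whose dept_id matches an id in departments. Walk through each employee:
  - employee 1 (Rosa): dept_id=NULL, no match -> dropped
  - employee 2 (Pete): dept_id=5 -> matches Operations
  - employee 3 (Ivan): dept_id=5 -> matches Operations
  - employee 4 (Dave): dept_id=5 -> matches Operations
  - employee 5 (Frank): dept_id=5 -> matches Operations
  - employee 6 (Beth): dept_id=5 -> matches Operations
  - employee 7 (Chris): dept_id=2 -> matches Legal
  - employee 8 (Iris): dept_id=2 -> matches Legal
  - employee 9 (Karen): dept_id=2 -> matches Legal
So 1 of 9 rows is dropped.

SQL:
SELECT a.name, b.name AS department
FROM employees a
INNER JOIN departments b ON a.dept_id = b.id

Result:
name  | department
------+-----------
Pete  | Operations
Ivan  | Operations
Dave  | Operations
Frank | Operations
Beth  | Operations
Chris | Legal     
Iris  | Legal     
Karen | Legal     


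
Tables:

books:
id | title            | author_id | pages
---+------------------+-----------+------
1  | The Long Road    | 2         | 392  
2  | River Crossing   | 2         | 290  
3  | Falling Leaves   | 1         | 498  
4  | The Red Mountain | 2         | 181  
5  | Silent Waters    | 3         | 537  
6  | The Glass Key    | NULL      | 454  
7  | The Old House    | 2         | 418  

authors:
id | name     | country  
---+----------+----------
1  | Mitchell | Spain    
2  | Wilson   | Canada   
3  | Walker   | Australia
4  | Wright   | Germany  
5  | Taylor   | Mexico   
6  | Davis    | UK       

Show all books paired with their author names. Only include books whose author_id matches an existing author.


INNER JOIN keeps only books rows whose author_id matches an id in authors. Walk through each book:
  - book 1 (The Long Road): author_id=2 -> matches Wilson
  - book 2 (River Crossing): author_id=2 -> matches Wilson
  - book 3 (Falling Leaves): author_id=1 -> matches Mitchell
  - book 4 (The Red Mountain): author_id=2 -> matches Wilson
  - book 5 (Silent Waters): author_id=3 -> matches Walker
  - book 6 (The Glass Key): author_id=NULL, no match -> dropped
  - book 7 (The Old House): author_id=2 -> matches Wilson
So 1 of 7 rows is dropped.

SQL:
SELECT a.title, b.name AS author
FROM books a
INNER JOIN authors b ON a.author_id = b.id

Result:
title            | author  
-----------------+---------
The Long Road    | Wilson  
River Crossing   | Wilson  
Falling Leaves   | Mitchell
The Red Mountain | Wilson  
Silent Waters    | Walker  
The Old House    | Wilson  


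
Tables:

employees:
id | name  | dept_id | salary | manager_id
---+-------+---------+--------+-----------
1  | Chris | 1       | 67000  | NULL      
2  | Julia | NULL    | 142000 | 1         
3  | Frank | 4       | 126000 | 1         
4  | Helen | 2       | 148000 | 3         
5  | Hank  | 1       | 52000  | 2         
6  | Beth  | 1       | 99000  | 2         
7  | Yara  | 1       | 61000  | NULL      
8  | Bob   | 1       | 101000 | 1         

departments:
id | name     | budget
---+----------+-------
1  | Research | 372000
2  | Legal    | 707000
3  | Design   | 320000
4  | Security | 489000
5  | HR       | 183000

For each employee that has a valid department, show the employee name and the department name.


INNER JOIN keeps only employees rows whose dept_id matches an id in departments. Walk through each employee:
  - employee 1 (Chris): dept_id=1 -> matches Research
  - employee 2 (Julia): dept_id=NULL, no match -> dropped
  - employee 3 (Frank): dept_id=4 -> matches Security
  - employee 4 (Helen): dept_id=2 -> matches Legal
  - employee 5 (Hank): dept_id=1 -> matches Research
  - employee 6 (Beth): dept_id=1 -> matches Research
  - employee 7 (Yara): dept_id=1 -> matches Research
  - employee 8 (Bob): dept_id=1 -> matches Research
So 1 of 8 rows is dropped.

SQL:
SELECT a.name, b.name AS department
FROM employees a
INNER JOIN departments b ON a.dept_id = b.id

Result:
name  | department
------+-----------
Chris | Research  
Frank | Security  
Helen | Legal     
Hank  | Research  
Beth  | Research  
Yara  | Research  
Bob   | Research  


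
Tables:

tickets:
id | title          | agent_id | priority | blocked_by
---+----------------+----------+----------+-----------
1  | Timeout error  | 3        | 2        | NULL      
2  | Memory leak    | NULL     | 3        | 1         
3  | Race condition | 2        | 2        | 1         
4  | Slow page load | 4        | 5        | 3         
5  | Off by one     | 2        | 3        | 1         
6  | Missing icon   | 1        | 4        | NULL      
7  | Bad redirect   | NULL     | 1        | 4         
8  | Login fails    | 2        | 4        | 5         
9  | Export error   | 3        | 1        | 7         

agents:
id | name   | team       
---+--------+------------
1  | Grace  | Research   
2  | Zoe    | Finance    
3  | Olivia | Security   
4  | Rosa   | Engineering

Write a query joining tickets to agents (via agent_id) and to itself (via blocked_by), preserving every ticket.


Two LEFT JOINs from the same base table tickets: one to agents via agent_id, one to tickets itself via blocked_by. Both are LEFT so every ticket is preserved.
Match against agents:
  - ticket 1 (Timeout error): agent_id=3 -> matches Olivia
  - ticket 2 (Memory leak): agent_id=NULL, no match -> kept with NULL
  - ticket 3 (Race condition): agent_id=2 -> matches Zoe
  - ticket 4 (Slow page load): agent_id=4 -> matches Rosa
  - ticket 5 (Off by one): agent_id=2 -> matches Zoe
  - ticket 6 (Missing icon): agent_id=1 -> matches Grace
  - ticket 7 (Bad redirect): agent_id=NULL, no match -> kept with NULL
  - ticket 8 (Login fails): agent_id=2 -> matches Zoe
  - ticket 9 (Export error): agent_id=3 -> matches Olivia
Match against tickets (self):
  - ticket 1 (Timeout error): blocked_by=NULL -> NULL
  - ticket 2 (Memory leak): blocked_by=1 -> Timeout error
  - ticket 3 (Race condition): blocked_by=1 -> Timeout error
  - ticket 4 (Slow page load): blocked_by=3 -> Race condition
  - ticket 5 (Off by one): blocked_by=1 -> Timeout error
  - ticket 6 (Missing icon): blocked_by=NULL -> NULL
  - ticket 7 (Bad redirect): blocked_by=4 -> Slow page load
  - ticket 8 (Login fails): blocked_by=5 -> Off by one
  - ticket 9 (Export error): blocked_by=7 -> Bad redirect

SQL:
SELECT a.title, b.name AS agent, c.title AS blocked_by
FROM tickets a
LEFT JOIN agents b ON a.agent_id = b.id
LEFT JOIN tickets c ON a.blocked_by = c.id

Result:
title          | agent  | blocked_by    
---------------+--------+---------------
Timeout error  | Olivia | NULL          
Memory leak    | NULL   | Timeout error 
Race condition | Zoe    | Timeout error 
Slow page load | Rosa   | Race condition
Off by one     | Zoe    | Timeout error 
Missing icon   | Grace  | NULL          
Bad redirect   | NULL   | Slow page load
Login fails    | Zoe    | Off by one    
Export error   | Olivia | Bad redirect  


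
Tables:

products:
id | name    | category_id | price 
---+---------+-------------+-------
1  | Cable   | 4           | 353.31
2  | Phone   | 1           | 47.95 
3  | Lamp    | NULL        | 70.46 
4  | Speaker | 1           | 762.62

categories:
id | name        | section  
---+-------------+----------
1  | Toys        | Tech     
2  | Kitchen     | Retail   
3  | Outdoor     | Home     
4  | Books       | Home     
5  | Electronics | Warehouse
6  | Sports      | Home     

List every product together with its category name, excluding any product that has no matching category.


INNER JOIN keeps only products rows whose category_id matches an id in categories. Walk through each product:
  - product 1 (Cable): category_id=4 -> matches Books
  - product 2 (Phone): category_id=1 -> matches Toys
  - product 3 (Lamp): category_id=NULL, no match -> dropped
  - product 4 (Speaker): category_id=1 -> matches Toys
So 1 of 4 rows is dropped.

SQL:
SELECT a.name, b.name AS category
FROM products a
INNER JOIN categories b ON a.category_id = b.id

Result:
name    | category
--------+---------
Cable   | Books   
Phone   | Toys    
Speaker | Toys    


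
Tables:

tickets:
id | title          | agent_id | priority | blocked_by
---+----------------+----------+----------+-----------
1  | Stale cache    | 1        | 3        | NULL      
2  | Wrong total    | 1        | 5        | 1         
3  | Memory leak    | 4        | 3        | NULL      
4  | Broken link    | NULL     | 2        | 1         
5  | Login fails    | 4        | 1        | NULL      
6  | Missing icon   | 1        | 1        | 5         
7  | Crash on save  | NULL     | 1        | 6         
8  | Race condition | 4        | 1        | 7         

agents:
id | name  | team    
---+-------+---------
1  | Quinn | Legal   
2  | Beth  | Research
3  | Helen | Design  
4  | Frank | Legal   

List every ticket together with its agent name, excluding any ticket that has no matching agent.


INNER JOIN keeps only tickets rows whose agent_id matches an id in agents. Walk through each ticket:
  - ticket 1 (Stale cache): agent_id=1 -> matches Quinn
  - ticket 2 (Wrong total): agent_id=1 -> matches Quinn
  - ticket 3 (Memory leak): agent_id=4 -> matches Frank
  - ticket 4 (Broken link): agent_id=NULL, no match -> dropped
  - ticket 5 (Login fails): agent_id=4 -> matches Frank
  - ticket 6 (Missing icon): agent_id=1 -> matches Quinn
  - ticket 7 (Crash on save): agent_id=NULL, no match -> dropped
  - ticket 8 (Race condition): agent_id=4 -> matches Frank
So 2 of 8 rows are dropped.

SQL:
SELECT a.title, b.name AS agent
FROM tickets a
INNER JOIN agents b ON a.agent_id = b.id

Result:
title          | agent
---------------+------
Stale cache    | Quinn
Wrong total    | Quinn
Memory leak    | Frank
Login fails    | Frank
Missing icon   | Quinn
Race condition | Frank


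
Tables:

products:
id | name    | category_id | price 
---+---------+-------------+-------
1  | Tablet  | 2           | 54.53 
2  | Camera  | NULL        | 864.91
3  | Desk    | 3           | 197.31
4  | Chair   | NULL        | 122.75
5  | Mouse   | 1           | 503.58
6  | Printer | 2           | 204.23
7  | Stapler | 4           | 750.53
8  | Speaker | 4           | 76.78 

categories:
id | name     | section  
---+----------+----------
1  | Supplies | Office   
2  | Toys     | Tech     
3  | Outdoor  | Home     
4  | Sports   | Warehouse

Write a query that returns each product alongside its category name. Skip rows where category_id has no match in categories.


INNER JOIN keeps only products rows whose category_id matches an id in categories. Walk through each product:
  - product 1 (Tablet): category_id=2 -> matches Toys
  - product 2 (Camera): category_id=NULL, no match -> dropped
  - product 3 (Desk): category_id=3 -> matches Outdoor
  - product 4 (Chair): category_id=NULL, no match -> dropped
  - product 5 (Mouse): category_id=1 -> matches Supplies
  - product 6 (Printer): category_id=2 -> matches Toys
  - product 7 (Stapler): category_id=4 -> matches Sports
  - product 8 (Speaker): category_id=4 -> matches Sports
So 2 of 8 rows are dropped.

SQL:
SELECT a.name, b.name AS category
FROM products a
INNER JOIN categories b ON a.category_id = b.id

Result:
name    | category
--------+---------
Tablet  | Toys    
Desk    | Outdoor 
Mouse   | Supplies
Printer | Toys    
Stapler | Sports  
Speaker | Sports  


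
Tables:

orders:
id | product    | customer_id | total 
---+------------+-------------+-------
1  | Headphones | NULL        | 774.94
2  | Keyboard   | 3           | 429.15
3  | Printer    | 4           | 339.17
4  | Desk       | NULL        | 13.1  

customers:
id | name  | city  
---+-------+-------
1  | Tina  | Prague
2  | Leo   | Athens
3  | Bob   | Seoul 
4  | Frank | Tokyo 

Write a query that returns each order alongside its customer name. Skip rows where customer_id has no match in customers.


INNER JOIN keeps only orders rows whose customer_id matches an id in customers. Walk through each order:
  - order 1 (Headphones): customer_id=NULL, no match -> dropped
  - order 2 (Keyboard): customer_id=3 -> matches Bob
  - order 3 (Printer): customer_id=4 -> matches Frank
  - order 4 (Desk): customer_id=NULL, no match -> dropped
So 2 of 4 rows are dropped.

SQL:
SELECT a.product, b.name AS customer
FROM orders a
INNER JOIN customers b ON a.customer_id = b.id

Result:
product  | customer
---------+---------
Keyboard | Bob     
Printer  | Frank   


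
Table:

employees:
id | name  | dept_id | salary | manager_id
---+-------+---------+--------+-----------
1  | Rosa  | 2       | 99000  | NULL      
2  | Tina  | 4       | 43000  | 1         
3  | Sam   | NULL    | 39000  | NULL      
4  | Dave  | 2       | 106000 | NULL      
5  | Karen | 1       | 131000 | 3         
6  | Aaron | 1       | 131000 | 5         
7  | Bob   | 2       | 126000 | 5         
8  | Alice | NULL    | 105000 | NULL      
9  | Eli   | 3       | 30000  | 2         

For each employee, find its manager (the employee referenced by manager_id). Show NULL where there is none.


This is a self-join: employees is joined to a second copy of itself, matching each row's manager_id to another row's id. Use LEFT JOIN so rows with manager_id=NULL are kept.
  - employee 1 (Rosa): manager_id=NULL -> NULL
  - employee 2 (Tina): manager_id=1 -> Rosa
  - employee 3 (Sam): manager_id=NULL -> NULL
  - employee 4 (Dave): manager_id=NULL -> NULL
  - employee 5 (Karen): manager_id=3 -> Sam
  - employee 6 (Aaron): manager_id=5 -> Karen
  - employee 7 (Bob): manager_id=5 -> Karen
  - employee 8 (Alice): manager_id=NULL -> NULL
  - employee 9 (Eli): manager_id=2 -> Tina

SQL:
SELECT a.name AS item, b.name AS manager
FROM employees a
LEFT JOIN employees b ON a.manager_id = b.id

Result:
item  | manager
------+--------
Rosa  | NULL   
Tina  | Rosa   
Sam   | NULL   
Dave  | NULL   
Karen | Sam    
Aaron | Karen  
Bob   | Karen  
Alice | NULL   
Eli   | Tina   


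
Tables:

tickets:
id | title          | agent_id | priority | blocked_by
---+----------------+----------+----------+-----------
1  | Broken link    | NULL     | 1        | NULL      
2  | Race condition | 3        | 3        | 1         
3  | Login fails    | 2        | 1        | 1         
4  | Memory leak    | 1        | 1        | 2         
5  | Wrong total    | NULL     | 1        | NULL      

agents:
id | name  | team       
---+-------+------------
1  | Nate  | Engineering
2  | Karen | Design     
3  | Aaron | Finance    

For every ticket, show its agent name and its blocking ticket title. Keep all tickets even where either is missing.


Two LEFT JOINs from the same base table tickets: one to agents via agent_id, one to tickets itself via blocked_by. Both are LEFT so every ticket is preserved.
Match against agents:
  - ticket 1 (Broken link): agent_id=NULL, no match -> kept with NULL
  - ticket 2 (Race condition): agent_id=3 -> matches Aaron
  - ticket 3 (Login fails): agent_id=2 -> matches Karen
  - ticket 4 (Memory leak): agent_id=1 -> matches Nate
  - ticket 5 (Wrong total): agent_id=NULL, no match -> kept with NULL
Match against tickets (self):
  - ticket 1 (Broken link): blocked_by=NULL -> NULL
  - ticket 2 (Race condition): blocked_by=1 -> Broken link
  - ticket 3 (Login fails): blocked_by=1 -> Broken link
  - ticket 4 (Memory leak): blocked_by=2 -> Race condition
  - ticket 5 (Wrong total): blocked_by=NULL -> NULL

SQL:
SELECT a.title, b.name AS agent, c.title AS blocked_by
FROM tickets a
LEFT JOIN agents b ON a.agent_id = b.id
LEFT JOIN tickets c ON a.blocked_by = c.id

Result:
title          | agent | blocked_by    
---------------+-------+---------------
Broken link    | NULL  | NULL          
Race condition | Aaron | Broken link   
Login fails    | Karen | Broken link   
Memory leak    | Nate  | Race condition
Wrong total    | NULL  | NULL          


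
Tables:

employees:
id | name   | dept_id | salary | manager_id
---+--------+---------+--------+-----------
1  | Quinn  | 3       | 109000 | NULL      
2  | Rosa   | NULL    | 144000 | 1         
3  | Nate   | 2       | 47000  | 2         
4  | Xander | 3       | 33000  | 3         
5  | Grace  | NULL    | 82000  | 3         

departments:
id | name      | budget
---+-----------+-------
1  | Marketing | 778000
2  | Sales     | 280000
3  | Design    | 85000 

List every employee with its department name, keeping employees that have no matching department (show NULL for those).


LEFT JOIN keeps every row from employees (the left table); where dept_id has no match in departments, the department columns become NULL. Walk through each employee:
  - employee 1 (Quinn): dept_id=3 -> matches Design
  - employee 2 (Rosa): dept_id=NULL, no match -> kept with NULL
  - employee 3 (Nate): dept_id=2 -> matches Sales
  - employee 4 (Xander): dept_id=3 -> matches Design
  - employee 5 (Grace): dept_id=NULL, no match -> kept with NULL
All 5 rows appear; 2 have NULL department.

SQL:
SELECT a.name, b.name AS department
FROM employees a
LEFT JOIN departments b ON a.dept_id = b.id

Result:
name   | department
-------+-----------
Quinn  | Design    
Rosa   | NULL      
Nate   | Sales     
Xander | Design    
Grace  | NULL      


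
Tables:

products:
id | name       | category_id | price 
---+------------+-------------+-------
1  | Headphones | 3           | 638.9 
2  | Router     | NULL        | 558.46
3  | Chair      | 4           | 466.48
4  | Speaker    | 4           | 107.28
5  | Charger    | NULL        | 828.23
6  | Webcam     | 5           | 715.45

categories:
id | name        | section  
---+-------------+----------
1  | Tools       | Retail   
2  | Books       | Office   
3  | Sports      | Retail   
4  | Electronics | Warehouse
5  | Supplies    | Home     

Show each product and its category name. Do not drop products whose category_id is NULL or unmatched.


LEFT JOIN keeps every row from products (the left table); where category_id has no match in categories, the category columns become NULL. Walk through each product:
  - product 1 (Headphones): category_id=3 -> matches Sports
  - product 2 (Router): category_id=NULL, no match -> kept with NULL
  - product 3 (Chair): category_id=4 -> matches Electronics
  - product 4 (Speaker): category_id=4 -> matches Electronics
  - product 5 (Charger): category_id=NULL, no match -> kept with NULL
  - product 6 (Webcam): category_id=5 -> matches Supplies
All 6 rows appear; 2 have NULL category.

SQL:
SELECT a.name, b.name AS category
FROM products a
LEFT JOIN categories b ON a.category_id = b.id

Result:
name       | category   
-----------+------------
Headphones | Sports     
Router     | NULL       
Chair      | Electronics
Speaker    | Electronics
Charger    | NULL       
Webcam     | Supplies   


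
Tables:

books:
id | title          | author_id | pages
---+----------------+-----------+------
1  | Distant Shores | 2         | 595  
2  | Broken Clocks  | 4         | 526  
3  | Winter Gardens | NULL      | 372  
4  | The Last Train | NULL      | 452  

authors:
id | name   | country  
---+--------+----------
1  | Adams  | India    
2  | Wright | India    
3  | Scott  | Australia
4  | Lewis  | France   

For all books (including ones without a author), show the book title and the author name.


LEFT JOIN keeps every row from books (the left table); where author_id has no match in authors, the author columns become NULL. Walk through each book:
  - book 1 (Distant Shores): author_id=2 -> matches Wright
  - book 2 (Broken Clocks): author_id=4 -> matches Lewis
  - book 3 (Winter Gardens): author_id=NULL, no match -> kept with NULL
  - book 4 (The Last Train): author_id=NULL, no match -> kept with NULL
All 4 rows appear; 2 have NULL author.

SQL:
SELECT a.title, b.name AS author
FROM books a
LEFT JOIN authors b ON a.author_id = b.id

Result:
title          | author
---------------+-------
Distant Shores | Wright
Broken Clocks  | Lewis 
Winter Gardens | NULL  
The Last Train | NULL  


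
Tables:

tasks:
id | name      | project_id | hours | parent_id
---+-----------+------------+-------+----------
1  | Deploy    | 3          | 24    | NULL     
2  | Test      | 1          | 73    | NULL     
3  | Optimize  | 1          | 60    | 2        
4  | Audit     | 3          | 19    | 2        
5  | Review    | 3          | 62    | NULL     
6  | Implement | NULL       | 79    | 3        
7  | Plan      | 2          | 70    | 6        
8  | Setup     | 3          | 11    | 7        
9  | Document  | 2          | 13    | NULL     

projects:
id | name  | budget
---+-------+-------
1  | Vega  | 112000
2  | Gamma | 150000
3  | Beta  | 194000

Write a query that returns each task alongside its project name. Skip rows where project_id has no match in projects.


INNER JOIN keeps only tasks rows whose project_id matches an id in projects. Walk through each task:
  - task 1 (Deploy): project_id=3 -> matches Beta
  - task 2 (Test): project_id=1 -> matches Vega
  - task 3 (Optimize): project_id=1 -> matches Vega
  - task 4 (Audit): project_id=3 -> matches Beta
  - task 5 (Review): project_id=3 -> matches Beta
  - task 6 (Implement): project_id=NULL, no match -> dropped
  - task 7 (Plan): project_id=2 -> matches Gamma
  - task 8 (Setup): project_id=3 -> matches Beta
  - task 9 (Document): project_id=2 -> matches Gamma
So 1 of 9 rows is dropped.

SQL:
SELECT a.name, b.name AS project
FROM tasks a
INNER JOIN projects b ON a.project_id = b.id

Result:
name     | project
---------+--------
Deploy   | Beta   
Test     | Vega   
Optimize | Vega   
Audit    | Beta   
Review   | Beta   
Plan     | Gamma  
Setup    | Beta   
Document | Gamma  


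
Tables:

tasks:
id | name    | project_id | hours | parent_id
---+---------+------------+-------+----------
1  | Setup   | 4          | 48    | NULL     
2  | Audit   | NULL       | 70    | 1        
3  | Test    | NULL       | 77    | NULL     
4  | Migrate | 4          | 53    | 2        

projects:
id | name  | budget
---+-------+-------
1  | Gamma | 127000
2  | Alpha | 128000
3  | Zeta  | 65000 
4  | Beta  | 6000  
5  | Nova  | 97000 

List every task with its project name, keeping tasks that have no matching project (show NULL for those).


LEFT JOIN keeps every row from tasks (the left table); where project_id has no match in projects, the project columns become NULL. Walk through each task:
  - task 1 (Setup): project_id=4 -> matches Beta
  - task 2 (Audit): project_id=NULL, no match -> kept with NULL
  - task 3 (Test): project_id=NULL, no match -> kept with NULL
  - task 4 (Migrate): project_id=4 -> matches Beta
All 4 rows appear; 2 have NULL project.

SQL:
SELECT a.name, b.name AS project
FROM tasks a
LEFT JOIN projects b ON a.project_id = b.id

Result:
name    | project
--------+--------
Setup   | Beta   
Audit   | NULL   
Test    | NULL   
Migrate | Beta   


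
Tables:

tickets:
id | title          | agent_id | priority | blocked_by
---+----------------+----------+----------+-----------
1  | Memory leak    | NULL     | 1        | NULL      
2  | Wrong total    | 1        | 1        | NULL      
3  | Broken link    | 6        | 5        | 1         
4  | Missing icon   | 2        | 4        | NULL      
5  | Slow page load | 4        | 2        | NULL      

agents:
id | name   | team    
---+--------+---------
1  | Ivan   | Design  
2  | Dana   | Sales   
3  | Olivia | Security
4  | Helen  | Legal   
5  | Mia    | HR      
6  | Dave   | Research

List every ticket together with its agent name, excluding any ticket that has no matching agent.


INNER JOIN keeps only tickets rows whose agent_id matches an id in agents. Walk through each ticket:
  - ticket 1 (Memory leak): agent_id=NULL, no match -> dropped
  - ticket 2 (Wrong total): agent_id=1 -> matches Ivan
  - ticket 3 (Broken link): agent_id=6 -> matches Dave
  - ticket 4 (Missing icon): agent_id=2 -> matches Dana
  - ticket 5 (Slow page load): agent_id=4 -> matches Helen
So 1 of 5 rows is dropped.

SQL:
SELECT a.title, b.name AS agent
FROM tickets a
INNER JOIN agents b ON a.agent_id = b.id

Result:
title          | agent
---------------+------
Wrong total    | Ivan 
Broken link    | Dave 
Missing icon   | Dana 
Slow page load | Helen


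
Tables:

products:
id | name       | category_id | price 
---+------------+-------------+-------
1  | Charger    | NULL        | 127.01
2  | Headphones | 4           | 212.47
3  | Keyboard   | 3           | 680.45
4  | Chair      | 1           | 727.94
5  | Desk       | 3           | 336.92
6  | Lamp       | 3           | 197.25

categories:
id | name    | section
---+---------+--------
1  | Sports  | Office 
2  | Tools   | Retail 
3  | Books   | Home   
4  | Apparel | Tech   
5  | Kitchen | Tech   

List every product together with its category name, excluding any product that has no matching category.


INNER JOIN keeps only products rows whose category_id matches an id in categories. Walk through each product:
  - product 1 (Charger): category_id=NULL, no match -> dropped
  - product 2 (Headphones): category_id=4 -> matches Apparel
  - product 3 (Keyboard): category_id=3 -> matches Books
  - product 4 (Chair): category_id=1 -> matches Sports
  - product 5 (Desk): category_id=3 -> matches Books
  - product 6 (Lamp): category_id=3 -> matches Books
So 1 of 6 rows is dropped.

SQL:
SELECT a.name, b.name AS category
FROM products a
INNER JOIN categories b ON a.category_id = b.id

Result:
name       | category
-----------+---------
Headphones | Apparel 
Keyboard   | Books   
Chair      | Sports  
Desk       | Books   
Lamp       | Books   


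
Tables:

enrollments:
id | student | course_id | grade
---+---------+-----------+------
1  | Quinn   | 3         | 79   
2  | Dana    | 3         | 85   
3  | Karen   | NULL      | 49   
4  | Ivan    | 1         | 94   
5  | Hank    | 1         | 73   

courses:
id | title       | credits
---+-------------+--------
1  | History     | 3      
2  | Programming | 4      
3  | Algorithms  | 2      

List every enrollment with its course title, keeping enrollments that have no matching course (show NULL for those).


LEFT JOIN keeps every row from enrollments (the left table); where course_id has no match in courses, the course columns become NULL. Walk through each enrollment:
  - enrollment 1 (Quinn): course_id=3 -> matches Algorithms
  - enrollment 2 (Dana): course_id=3 -> matches Algorithms
  - enrollment 3 (Karen): course_id=NULL, no match -> kept with NULL
  - enrollment 4 (Ivan): course_id=1 -> matches History
  - enrollment 5 (Hank): course_id=1 -> matches History
All 5 rows appear; 1 has NULL course.

SQL:
SELECT a.student, b.title AS course
FROM enrollments a
LEFT JOIN courses b ON a.course_id = b.id

Result:
student | course    
--------+-----------
Quinn   | Algorithms
Dana    | Algorithms
Karen   | NULL      
Ivan    | History   
Hank    | History   


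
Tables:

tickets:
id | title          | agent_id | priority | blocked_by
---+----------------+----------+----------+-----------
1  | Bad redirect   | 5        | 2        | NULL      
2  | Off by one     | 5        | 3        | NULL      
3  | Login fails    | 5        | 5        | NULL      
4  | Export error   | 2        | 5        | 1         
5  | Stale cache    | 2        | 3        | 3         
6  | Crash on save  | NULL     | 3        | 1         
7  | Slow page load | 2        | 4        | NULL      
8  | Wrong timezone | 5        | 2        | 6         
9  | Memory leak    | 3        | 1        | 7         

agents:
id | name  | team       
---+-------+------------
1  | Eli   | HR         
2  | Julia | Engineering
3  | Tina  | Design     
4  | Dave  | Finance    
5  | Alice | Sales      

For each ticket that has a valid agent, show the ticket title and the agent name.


INNER JOIN keeps only tickets rows whose agent_id matches an id in agents. Walk through each ticket:
  - ticket 1 (Bad redirect): agent_id=5 -> matches Alice
  - ticket 2 (Off by one): agent_id=5 -> matches Alice
  - ticket 3 (Login fails): agent_id=5 -> matches Alice
  - ticket 4 (Export error): agent_id=2 -> matches Julia
  - ticket 5 (Stale cache): agent_id=2 -> matches Julia
  - ticket 6 (Crash on save): agent_id=NULL, no match -> dropped
  - ticket 7 (Slow page load): agent_id=2 -> matches Julia
  - ticket 8 (Wrong timezone): agent_id=5 -> matches Alice
  - ticket 9 (Memory leak): agent_id=3 -> matches Tina
So 1 of 9 rows is dropped.

SQL:
SELECT a.title, b.name AS agent
FROM tickets a
INNER JOIN agents b ON a.agent_id = b.id

Result:
title          | agent
---------------+------
Bad redirect   | Alice
Off by one     | Alice
Login fails    | Alice
Export error   | Julia
Stale cache    | Julia
Slow page load | Julia
Wrong timezone | Alice
Memory leak    | Tina 


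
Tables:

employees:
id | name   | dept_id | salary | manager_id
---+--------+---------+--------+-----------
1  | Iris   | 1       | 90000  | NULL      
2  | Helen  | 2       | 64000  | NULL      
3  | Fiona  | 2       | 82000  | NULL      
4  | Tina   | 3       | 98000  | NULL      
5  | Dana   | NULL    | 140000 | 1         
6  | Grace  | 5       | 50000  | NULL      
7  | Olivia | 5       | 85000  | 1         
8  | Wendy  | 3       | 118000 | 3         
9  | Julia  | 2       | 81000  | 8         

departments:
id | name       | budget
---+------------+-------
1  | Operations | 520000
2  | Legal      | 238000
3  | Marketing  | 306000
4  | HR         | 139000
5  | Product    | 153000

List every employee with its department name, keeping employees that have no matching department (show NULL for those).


LEFT JOIN keeps every row from employees (the left table); where dept_id has no match in departments, the department columns become NULL. Walk through each employee:
  - employee 1 (Iris): dept_id=1 -> matches Operations
  - employee 2 (Helen): dept_id=2 -> matches Legal
  - employee 3 (Fiona): dept_id=2 -> matches Legal
  - employee 4 (Tina): dept_id=3 -> matches Marketing
  - employee 5 (Dana): dept_id=NULL, no match -> kept with NULL
  - employee 6 (Grace): dept_id=5 -> matches Product
  - employee 7 (Olivia): dept_id=5 -> matches Product
  - employee 8 (Wendy): dept_id=3 -> matches Marketing
  - employee 9 (Julia): dept_id=2 -> matches Legal
All 9 rows appear; 1 has NULL department.

SQL:
SELECT a.name, b.name AS department
FROM employees a
LEFT JOIN departments b ON a.dept_id = b.id

Result:
name   | department
-------+-----------
Iris   | Operations
Helen  | Legal     
Fiona  | Legal     
Tina   | Marketing 
Dana   | NULL      
Grace  | Product   
Olivia | Product   
Wendy  | Marketing 
Julia  | Legal     


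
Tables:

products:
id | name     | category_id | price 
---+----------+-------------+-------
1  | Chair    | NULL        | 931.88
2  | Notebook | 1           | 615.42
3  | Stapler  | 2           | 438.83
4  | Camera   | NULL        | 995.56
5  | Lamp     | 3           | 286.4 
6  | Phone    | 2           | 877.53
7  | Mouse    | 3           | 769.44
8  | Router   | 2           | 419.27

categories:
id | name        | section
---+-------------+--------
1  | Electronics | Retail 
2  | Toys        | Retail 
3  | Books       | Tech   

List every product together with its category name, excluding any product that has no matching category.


INNER JOIN keeps only products rows whose category_id matches an id in categories. Walk through each product:
  - product 1 (Chair): category_id=NULL, no match -> dropped
  - product 2 (Notebook): category_id=1 -> matches Electronics
  - product 3 (Stapler): category_id=2 -> matches Toys
  - product 4 (Camera): category_id=NULL, no match -> dropped
  - product 5 (Lamp): category_id=3 -> matches Books
  - product 6 (Phone): category_id=2 -> matches Toys
  - product 7 (Mouse): category_id=3 -> matches Books
  - product 8 (Router): category_id=2 -> matches Toys
So 2 of 8 rows are dropped.

SQL:
SELECT a.name, b.name AS category
FROM products a
INNER JOIN categories b ON a.category_id = b.id

Result:
name     | category   
---------+------------
Notebook | Electronics
Stapler  | Toys       
Lamp     | Books      
Phone    | Toys       
Mouse    | Books      
Router   | Toys       


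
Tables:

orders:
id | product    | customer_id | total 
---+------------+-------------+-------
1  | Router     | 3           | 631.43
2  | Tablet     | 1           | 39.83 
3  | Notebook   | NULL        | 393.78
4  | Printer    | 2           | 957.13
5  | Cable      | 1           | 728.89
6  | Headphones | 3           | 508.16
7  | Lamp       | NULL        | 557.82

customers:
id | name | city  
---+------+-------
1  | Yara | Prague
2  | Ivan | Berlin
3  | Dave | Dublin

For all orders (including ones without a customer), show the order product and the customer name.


LEFT JOIN keeps every row from orders (the left table); where customer_id has no match in customers, the customer columns become NULL. Walk through each order:
  - order 1 (Router): customer_id=3 -> matches Dave
  - order 2 (Tablet): customer_id=1 -> matches Yara
  - order 3 (Notebook): customer_id=NULL, no match -> kept with NULL
  - order 4 (Printer): customer_id=2 -> matches Ivan
  - order 5 (Cable): customer_id=1 -> matches Yara
  - order 6 (Headphones): customer_id=3 -> matches Dave
  - order 7 (Lamp): customer_id=NULL, no match -> kept with NULL
All 7 rows appear; 2 have NULL customer.

SQL:
SELECT a.product, b.name AS customer
FROM orders a
LEFT JOIN customers b ON a.customer_id = b.id

Result:
product    | customer
-----------+---------
Router     | Dave    
Tablet     | Yara    
Notebook   | NULL    
Printer    | Ivan    
Cable      | Yara    
Headphones | Dave    
Lamp       | NULL    


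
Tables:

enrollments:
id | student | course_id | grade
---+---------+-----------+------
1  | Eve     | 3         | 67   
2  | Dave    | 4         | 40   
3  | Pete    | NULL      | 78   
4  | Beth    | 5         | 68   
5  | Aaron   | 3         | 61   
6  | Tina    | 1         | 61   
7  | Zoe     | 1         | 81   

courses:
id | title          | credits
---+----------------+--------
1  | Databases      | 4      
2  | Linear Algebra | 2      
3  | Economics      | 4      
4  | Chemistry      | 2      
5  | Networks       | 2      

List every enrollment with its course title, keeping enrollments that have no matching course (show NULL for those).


LEFT JOIN keeps every row from enrollments (the left table); where course_id has no match in courses, the course columns become NULL. Walk through each enrollment:
  - enrollment 1 (Eve): course_id=3 -> matches Economics
  - enrollment 2 (Dave): course_id=4 -> matches Chemistry
  - enrollment 3 (Pete): course_id=NULL, no match -> kept with NULL
  - enrollment 4 (Beth): course_id=5 -> matches Networks
  - enrollment 5 (Aaron): course_id=3 -> matches Economics
  - enrollment 6 (Tina): course_id=1 -> matches Databases
  - enrollment 7 (Zoe): course_id=1 -> matches Databases
All 7 rows appear; 1 has NULL course.

SQL:
SELECT a.student, b.title AS course
FROM enrollments a
LEFT JOIN courses b ON a.course_id = b.id

Result:
student | course   
--------+----------
Eve     | Economics
Dave    | Chemistry
Pete    | NULL     
Beth    | Networks 
Aaron   | Economics
Tina    | Databases
Zoe     | Databases


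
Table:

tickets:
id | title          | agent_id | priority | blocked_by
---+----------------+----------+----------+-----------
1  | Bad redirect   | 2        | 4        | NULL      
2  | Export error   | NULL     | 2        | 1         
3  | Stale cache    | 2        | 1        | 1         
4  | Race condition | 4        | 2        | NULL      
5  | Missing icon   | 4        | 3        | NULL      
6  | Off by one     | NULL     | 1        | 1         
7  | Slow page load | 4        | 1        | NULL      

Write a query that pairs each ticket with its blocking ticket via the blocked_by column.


This is a self-join: tickets is joined to a second copy of itself, matching each row's blocked_by to another row's id. Use LEFT JOIN so rows with blocked_by=NULL are kept.
  - ticket 1 (Bad redirect): blocked_by=NULL -> NULL
  - ticket 2 (Export error): blocked_by=1 -> Bad redirect
  - ticket 3 (Stale cache): blocked_by=1 -> Bad redirect
  - ticket 4 (Race condition): blocked_by=NULL -> NULL
  - ticket 5 (Missing icon): blocked_by=NULL -> NULL
  - ticket 6 (Off by one): blocked_by=1 -> Bad redirect
  - ticket 7 (Slow page load): blocked_by=NULL -> NULL

SQL:
SELECT a.title AS item, b.title AS blocked_by
FROM tickets a
LEFT JOIN tickets b ON a.blocked_by = b.id

Result:
item           | blocked_by  
---------------+-------------
Bad redirect   | NULL        
Export error   | Bad redirect
Stale cache    | Bad redirect
Race condition | NULL        
Missing icon   | NULL        
Off by one     | Bad redirect
Slow page load | NULL        


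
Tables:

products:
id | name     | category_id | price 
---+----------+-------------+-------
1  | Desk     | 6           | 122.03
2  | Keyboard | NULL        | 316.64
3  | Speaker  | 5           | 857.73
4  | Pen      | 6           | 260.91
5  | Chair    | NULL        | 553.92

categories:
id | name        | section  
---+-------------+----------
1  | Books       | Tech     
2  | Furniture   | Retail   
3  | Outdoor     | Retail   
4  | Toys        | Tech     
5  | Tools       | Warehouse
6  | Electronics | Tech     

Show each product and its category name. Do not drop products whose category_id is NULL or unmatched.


LEFT JOIN keeps every row from products (the left table); where category_id has no match in categories, the category columns become NULL. Walk through each product:
  - product 1 (Desk): category_id=6 -> matches Electronics
  - product 2 (Keyboard): category_id=NULL, no match -> kept with NULL
  - product 3 (Speaker): category_id=5 -> matches Tools
  - product 4 (Pen): category_id=6 -> matches Electronics
  - product 5 (Chair): category_id=NULL, no match -> kept with NULL
All 5 rows appear; 2 have NULL category.

SQL:
SELECT a.name, b.name AS category
FROM products a
LEFT JOIN categories b ON a.category_id = b.id

Result:
name     | category   
---------+------------
Desk     | Electronics
Keyboard | NULL       
Speaker  | Tools      
Pen      | Electronics
Chair    | NULL       


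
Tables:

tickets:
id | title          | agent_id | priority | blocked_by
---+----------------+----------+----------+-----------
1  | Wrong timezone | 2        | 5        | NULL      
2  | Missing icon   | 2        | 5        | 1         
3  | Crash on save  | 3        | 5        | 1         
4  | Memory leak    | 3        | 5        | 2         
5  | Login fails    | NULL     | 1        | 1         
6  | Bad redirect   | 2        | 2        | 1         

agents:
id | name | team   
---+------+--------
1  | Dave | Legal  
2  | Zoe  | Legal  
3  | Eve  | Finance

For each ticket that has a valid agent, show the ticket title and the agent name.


INNER JOIN keeps only tickets rows whose agent_id matches an id in agents. Walk through each ticket:
  - ticket 1 (Wrong timezone): agent_id=2 -> matches Zoe
  - ticket 2 (Missing icon): agent_id=2 -> matches Zoe
  - ticket 3 (Crash on save): agent_id=3 -> matches Eve
  - ticket 4 (Memory leak): agent_id=3 -> matches Eve
  - ticket 5 (Login fails): agent_id=NULL, no match -> dropped
  - ticket 6 (Bad redirect): agent_id=2 -> matches Zoe
So 1 of 6 rows is dropped.

SQL:
SELECT a.title, b.name AS agent
FROM tickets a
INNER JOIN agents b ON a.agent_id = b.id

Result:
title          | agent
---------------+------
Wrong timezone | Zoe  
Missing icon   | Zoe  
Crash on save  | Eve  
Memory leak    | Eve  
Bad redirect   | Zoe  


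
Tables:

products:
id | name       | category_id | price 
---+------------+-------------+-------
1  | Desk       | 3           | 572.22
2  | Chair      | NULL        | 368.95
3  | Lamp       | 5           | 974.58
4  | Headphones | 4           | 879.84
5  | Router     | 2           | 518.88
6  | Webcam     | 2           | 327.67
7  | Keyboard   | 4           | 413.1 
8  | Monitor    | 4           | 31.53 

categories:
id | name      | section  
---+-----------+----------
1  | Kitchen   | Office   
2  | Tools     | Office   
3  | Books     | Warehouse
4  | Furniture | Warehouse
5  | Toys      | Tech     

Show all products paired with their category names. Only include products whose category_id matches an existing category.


INNER JOIN keeps only products rows whose category_id matches an id in categories. Walk through each product:
  - product 1 (Desk): category_id=3 -> matches Books
  - product 2 (Chair): category_id=NULL, no match -> dropped
  - product 3 (Lamp): category_id=5 -> matches Toys
  - product 4 (Headphones): category_id=4 -> matches Furniture
  - product 5 (Router): category_id=2 -> matches Tools
  - product 6 (Webcam): category_id=2 -> matches Tools
  - product 7 (Keyboard): category_id=4 -> matches Furniture
  - product 8 (Monitor): category_id=4 -> matches Furniture
So 1 of 8 rows is dropped.

SQL:
SELECT a.name, b.name AS category
FROM products a
INNER JOIN categories b ON a.category_id = b.id

Result:
name       | category 
-----------+----------
Desk       | Books    
Lamp       | Toys     
Headphones | Furniture
Router     | Tools    
Webcam     | Tools    
Keyboard   | Furniture
Monitor    | Furniture
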